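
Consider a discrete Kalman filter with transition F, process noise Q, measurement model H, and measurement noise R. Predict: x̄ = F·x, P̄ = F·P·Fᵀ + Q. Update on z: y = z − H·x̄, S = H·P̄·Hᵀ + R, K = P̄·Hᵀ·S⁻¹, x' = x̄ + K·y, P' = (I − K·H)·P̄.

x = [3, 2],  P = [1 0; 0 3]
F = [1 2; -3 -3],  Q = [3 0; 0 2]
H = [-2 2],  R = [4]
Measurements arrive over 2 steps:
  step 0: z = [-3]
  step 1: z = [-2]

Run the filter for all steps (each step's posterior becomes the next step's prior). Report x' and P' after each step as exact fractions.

step 0: x̄ = F·x = [7, -15]
step 0: P̄ = F·P·Fᵀ + Q = [16 -21; -21 38]
step 0: y = z − H·x̄ = [41]
step 0: S = H·P̄·Hᵀ + R = [388]
step 0: K = P̄·Hᵀ·S⁻¹ = [-37/194; 59/194]
step 0: x' = x̄ + K·y = [-159/194, -491/194]
step 0: P' = (I − K·H)·P̄ = [183/97 146/97; 146/97 205/97]
step 1: x̄ = F·x = [-1141/194, 975/97]
step 1: P̄ = F·P·Fᵀ + Q = [1878/97 -3093/97; -3093/97 6314/97]
step 1: y = z − H·x̄ = [-3285/97]
step 1: S = H·P̄·Hᵀ + R = [57900/97]
step 1: K = P̄·Hᵀ·S⁻¹ = [-1657/9650; 9407/28950]
step 1: x' = x̄ + K·y = [-64/965, -1839/1930]
step 1: P' = (I − K·H)·P̄ = [8499/4825 6842/4825; 6842/4825 29933/14475]

step 0: x' = [-159/194, -491/194], P' = [183/97 146/97; 146/97 205/97]
step 1: x' = [-64/965, -1839/1930], P' = [8499/4825 6842/4825; 6842/4825 29933/14475]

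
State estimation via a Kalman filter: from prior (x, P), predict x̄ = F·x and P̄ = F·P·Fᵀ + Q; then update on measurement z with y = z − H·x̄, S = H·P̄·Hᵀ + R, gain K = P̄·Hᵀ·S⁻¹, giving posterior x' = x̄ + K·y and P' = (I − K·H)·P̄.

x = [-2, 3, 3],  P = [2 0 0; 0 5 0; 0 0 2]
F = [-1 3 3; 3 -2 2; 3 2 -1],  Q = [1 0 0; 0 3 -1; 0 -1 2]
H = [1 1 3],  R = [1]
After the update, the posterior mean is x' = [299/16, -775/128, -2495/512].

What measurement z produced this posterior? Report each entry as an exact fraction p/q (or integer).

x̄ = F·x = [20, -6, -3]
P̄ = F·P·Fᵀ + Q = [66 -24 18; -24 49 -7; 18 -7 42]
S = H·P̄·Hᵀ + R = [512]
K = P̄·Hᵀ·S⁻¹ = [3/16; 1/128; 137/512]
x' − x̄ = [-21/16, -7/128, -959/512] = K·y
y = (KᵀK)⁻¹·Kᵀ·(x' − x̄) = [-7]
z = y + H·x̄ = [-7] + [5] = [-2]

z = [-2]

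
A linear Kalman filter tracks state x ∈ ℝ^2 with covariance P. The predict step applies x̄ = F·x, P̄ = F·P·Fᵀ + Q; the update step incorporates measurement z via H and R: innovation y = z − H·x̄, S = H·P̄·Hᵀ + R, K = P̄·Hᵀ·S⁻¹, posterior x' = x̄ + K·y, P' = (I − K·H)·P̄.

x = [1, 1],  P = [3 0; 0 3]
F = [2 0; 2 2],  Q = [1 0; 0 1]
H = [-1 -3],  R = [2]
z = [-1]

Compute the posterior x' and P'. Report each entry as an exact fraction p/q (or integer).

x̄ = F·x = [2, 4]
P̄ = F·P·Fᵀ + Q = [13 12; 12 25]
y = z − H·x̄ = [13]
S = H·P̄·Hᵀ + R = [312]
K = P̄·Hᵀ·S⁻¹ = [-49/312; -29/104]
x' = x̄ + K·y = [-1/24, 3/8]
P' = (I − K·H)·P̄ = [1655/312 -173/104; -173/104 77/104]

x' = [-1/24, 3/8]
P' = [1655/312 -173/104; -173/104 77/104]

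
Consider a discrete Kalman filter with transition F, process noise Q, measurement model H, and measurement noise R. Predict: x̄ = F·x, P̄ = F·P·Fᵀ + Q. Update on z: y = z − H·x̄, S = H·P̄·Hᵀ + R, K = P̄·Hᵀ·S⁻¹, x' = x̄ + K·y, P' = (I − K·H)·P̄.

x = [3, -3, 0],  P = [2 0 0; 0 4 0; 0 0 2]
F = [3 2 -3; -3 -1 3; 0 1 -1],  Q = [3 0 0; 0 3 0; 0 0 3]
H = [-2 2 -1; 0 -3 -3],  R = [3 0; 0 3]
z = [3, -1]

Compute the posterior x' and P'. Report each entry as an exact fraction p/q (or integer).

x' = [-23449/34257, 22352/34257, -5533/11419]
P' = [70487/34257 38312/34257 -12316/11419; 38312/34257 32399/34257 -9217/11419; -12316/11419 -9217/11419 11346/11419]

x̄ = F·x = [3, -6, -3]
P̄ = F·P·Fᵀ + Q = [55 -44 14; -44 43 -10; 14 -10 9]
y = z − H·x̄ = [18, -28]
S = H·P̄·Hᵀ + R = [852 -381; -381 291]
K = P̄·Hᵀ·S⁻¹ = [-9134/34257 -1364/34257; 5275/34257 -4748/34257; -1716/11419 -2129/11419]
x' = x̄ + K·y = [-23449/34257, 22352/34257, -5533/11419]
P' = (I − K·H)·P̄ = [70487/34257 38312/34257 -12316/11419; 38312/34257 32399/34257 -9217/11419; -12316/11419 -9217/11419 11346/11419]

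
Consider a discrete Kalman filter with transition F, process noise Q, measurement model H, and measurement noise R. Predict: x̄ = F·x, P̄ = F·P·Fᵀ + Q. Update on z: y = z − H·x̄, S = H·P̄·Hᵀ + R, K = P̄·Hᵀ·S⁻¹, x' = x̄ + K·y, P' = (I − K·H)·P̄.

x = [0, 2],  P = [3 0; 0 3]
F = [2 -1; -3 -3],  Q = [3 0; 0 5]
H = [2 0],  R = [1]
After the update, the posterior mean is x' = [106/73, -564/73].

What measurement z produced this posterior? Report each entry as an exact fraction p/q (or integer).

x̄ = F·x = [-2, -6]
P̄ = F·P·Fᵀ + Q = [18 -9; -9 59]
S = H·P̄·Hᵀ + R = [73]
K = P̄·Hᵀ·S⁻¹ = [36/73; -18/73]
x' − x̄ = [252/73, -126/73] = K·y
y = (KᵀK)⁻¹·Kᵀ·(x' − x̄) = [7]
z = y + H·x̄ = [7] + [-4] = [3]

z = [3]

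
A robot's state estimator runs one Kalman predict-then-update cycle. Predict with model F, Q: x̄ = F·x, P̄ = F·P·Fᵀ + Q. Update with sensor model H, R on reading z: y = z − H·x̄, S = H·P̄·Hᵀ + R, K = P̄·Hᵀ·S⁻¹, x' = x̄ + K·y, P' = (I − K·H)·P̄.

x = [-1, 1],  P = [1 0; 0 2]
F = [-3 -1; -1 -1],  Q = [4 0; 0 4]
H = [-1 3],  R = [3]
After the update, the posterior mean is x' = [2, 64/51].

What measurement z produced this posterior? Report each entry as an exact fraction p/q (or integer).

x̄ = F·x = [2, 0]
P̄ = F·P·Fᵀ + Q = [15 5; 5 7]
S = H·P̄·Hᵀ + R = [51]
K = P̄·Hᵀ·S⁻¹ = [0; 16/51]
x' − x̄ = [0, 64/51] = K·y
y = (KᵀK)⁻¹·Kᵀ·(x' − x̄) = [4]
z = y + H·x̄ = [4] + [-2] = [2]

z = [2]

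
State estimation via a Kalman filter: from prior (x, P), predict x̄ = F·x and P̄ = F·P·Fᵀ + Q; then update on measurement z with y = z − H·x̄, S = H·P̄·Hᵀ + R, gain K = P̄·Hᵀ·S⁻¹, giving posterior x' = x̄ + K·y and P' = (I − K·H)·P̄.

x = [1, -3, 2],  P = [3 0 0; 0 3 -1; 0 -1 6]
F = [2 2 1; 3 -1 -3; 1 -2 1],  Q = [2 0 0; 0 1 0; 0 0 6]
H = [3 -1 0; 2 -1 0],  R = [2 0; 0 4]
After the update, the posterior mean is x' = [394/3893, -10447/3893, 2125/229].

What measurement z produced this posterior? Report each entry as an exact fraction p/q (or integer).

z = [3, 3]

x̄ = F·x = [-2, 0, 9]
P̄ = F·P·Fᵀ + Q = [28 1 0; 1 79 -8; 0 -8 31]
S = H·P̄·Hᵀ + R = [327 242; 242 191]
K = P̄·Hᵀ·S⁻¹ = [2543/3893 -2101/3893; 4118/3893 -6787/3893; -24/229 40/229]
x' − x̄ = [8180/3893, -10447/3893, 64/229] = K·y
y = (KᵀK)⁻¹·Kᵀ·(x' − x̄) = [9, 7]
z = y + H·x̄ = [9, 7] + [-6, -4] = [3, 3]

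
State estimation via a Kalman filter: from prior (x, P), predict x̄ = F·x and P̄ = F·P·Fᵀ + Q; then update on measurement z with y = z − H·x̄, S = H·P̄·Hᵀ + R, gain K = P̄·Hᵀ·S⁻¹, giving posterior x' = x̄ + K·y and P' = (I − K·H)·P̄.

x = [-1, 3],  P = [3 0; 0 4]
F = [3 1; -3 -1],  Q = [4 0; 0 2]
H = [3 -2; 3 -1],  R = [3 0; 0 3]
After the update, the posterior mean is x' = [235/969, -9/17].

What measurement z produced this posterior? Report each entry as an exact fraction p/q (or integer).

z = [2, 1]

x̄ = F·x = [0, 0]
P̄ = F·P·Fᵀ + Q = [35 -31; -31 33]
S = H·P̄·Hᵀ + R = [822 660; 660 537]
K = P̄·Hᵀ·S⁻¹ = [-9/646 262/969; -13/34 4/17]
x' − x̄ = [235/969, -9/17] = K·y
y = (KᵀK)⁻¹·Kᵀ·(x' − x̄) = [2, 1]
z = y + H·x̄ = [2, 1] + [0, 0] = [2, 1]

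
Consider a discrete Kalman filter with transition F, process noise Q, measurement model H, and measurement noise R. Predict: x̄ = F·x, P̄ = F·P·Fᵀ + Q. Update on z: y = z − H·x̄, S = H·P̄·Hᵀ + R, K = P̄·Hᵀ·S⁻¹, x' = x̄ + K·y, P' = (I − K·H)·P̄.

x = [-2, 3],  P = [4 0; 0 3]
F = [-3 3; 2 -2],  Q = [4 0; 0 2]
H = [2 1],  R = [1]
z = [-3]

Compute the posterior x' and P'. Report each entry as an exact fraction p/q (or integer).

x̄ = F·x = [15, -10]
P̄ = F·P·Fᵀ + Q = [67 -42; -42 30]
y = z − H·x̄ = [-23]
S = H·P̄·Hᵀ + R = [131]
K = P̄·Hᵀ·S⁻¹ = [92/131; -54/131]
x' = x̄ + K·y = [-151/131, -68/131]
P' = (I − K·H)·P̄ = [313/131 -534/131; -534/131 1014/131]

x' = [-151/131, -68/131]
P' = [313/131 -534/131; -534/131 1014/131]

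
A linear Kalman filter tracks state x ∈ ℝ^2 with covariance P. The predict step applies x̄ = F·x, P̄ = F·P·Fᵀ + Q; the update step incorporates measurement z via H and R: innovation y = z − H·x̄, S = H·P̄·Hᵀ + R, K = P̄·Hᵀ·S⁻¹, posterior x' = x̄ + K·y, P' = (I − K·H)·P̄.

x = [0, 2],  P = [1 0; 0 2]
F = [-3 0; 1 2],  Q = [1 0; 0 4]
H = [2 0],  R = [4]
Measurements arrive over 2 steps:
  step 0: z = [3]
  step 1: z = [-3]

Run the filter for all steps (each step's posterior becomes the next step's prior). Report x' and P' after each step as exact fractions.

step 0: x' = [15/11, 79/22], P' = [10/11 -3/11; -3/11 134/11]
step 1: x' = [-393/224, 463/56], P' = [101/112 -3/28; -3/28 367/7]

step 0: x̄ = F·x = [0, 4]
step 0: P̄ = F·P·Fᵀ + Q = [10 -3; -3 13]
step 0: y = z − H·x̄ = [3]
step 0: S = H·P̄·Hᵀ + R = [44]
step 0: K = P̄·Hᵀ·S⁻¹ = [5/11; -3/22]
step 0: x' = x̄ + K·y = [15/11, 79/22]
step 0: P' = (I − K·H)·P̄ = [10/11 -3/11; -3/11 134/11]
step 1: x̄ = F·x = [-45/11, 94/11]
step 1: P̄ = F·P·Fᵀ + Q = [101/11 -12/11; -12/11 578/11]
step 1: y = z − H·x̄ = [57/11]
step 1: S = H·P̄·Hᵀ + R = [448/11]
step 1: K = P̄·Hᵀ·S⁻¹ = [101/224; -3/56]
step 1: x' = x̄ + K·y = [-393/224, 463/56]
step 1: P' = (I − K·H)·P̄ = [101/112 -3/28; -3/28 367/7]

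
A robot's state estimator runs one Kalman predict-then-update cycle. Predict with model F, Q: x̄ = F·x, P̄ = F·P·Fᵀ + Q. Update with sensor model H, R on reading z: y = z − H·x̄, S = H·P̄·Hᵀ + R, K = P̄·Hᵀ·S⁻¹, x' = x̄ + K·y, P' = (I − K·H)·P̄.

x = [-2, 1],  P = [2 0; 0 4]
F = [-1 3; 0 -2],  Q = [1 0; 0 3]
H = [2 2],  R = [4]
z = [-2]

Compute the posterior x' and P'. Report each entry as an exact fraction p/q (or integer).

x' = [-5/11, -2/11]
P' = [204/11 -189/11; -189/11 184/11]

x̄ = F·x = [5, -2]
P̄ = F·P·Fᵀ + Q = [39 -24; -24 19]
y = z − H·x̄ = [-8]
S = H·P̄·Hᵀ + R = [44]
K = P̄·Hᵀ·S⁻¹ = [15/22; -5/22]
x' = x̄ + K·y = [-5/11, -2/11]
P' = (I − K·H)·P̄ = [204/11 -189/11; -189/11 184/11]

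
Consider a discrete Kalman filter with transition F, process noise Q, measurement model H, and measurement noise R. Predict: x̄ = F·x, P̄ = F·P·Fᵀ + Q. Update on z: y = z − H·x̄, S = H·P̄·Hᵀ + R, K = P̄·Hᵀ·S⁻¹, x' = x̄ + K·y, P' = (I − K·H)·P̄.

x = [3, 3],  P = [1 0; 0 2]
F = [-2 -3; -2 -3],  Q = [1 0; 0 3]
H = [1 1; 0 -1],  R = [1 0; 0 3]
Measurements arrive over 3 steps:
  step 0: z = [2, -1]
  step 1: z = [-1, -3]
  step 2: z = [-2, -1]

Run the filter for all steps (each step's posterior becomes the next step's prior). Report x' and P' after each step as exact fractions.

step 0: x' = [203/395, 443/395], P' = [433/395 -207/395; -207/395 348/395]
step 1: x' = [-14393/9751, 6036/9751], P' = [10229/9751 -4995/9751; -4995/9751 8562/9751]
step 2: x' = [-1352911/1191349, -555284/1191349], P' = [1248911/1191349 -610065/1191349; -610065/1191349 1046028/1191349]

step 0: x̄ = F·x = [-15, -15]
step 0: P̄ = F·P·Fᵀ + Q = [23 22; 22 25]
step 0: y = z − H·x̄ = [32, -16]
step 0: S = H·P̄·Hᵀ + R = [93 -47; -47 28]
step 0: K = P̄·Hᵀ·S⁻¹ = [226/395 69/395; 141/395 -116/395]
step 0: x' = x̄ + K·y = [203/395, 443/395]
step 0: P' = (I − K·H)·P̄ = [433/395 -207/395; -207/395 348/395]
step 1: x̄ = F·x = [-347/79, -347/79]
step 1: P̄ = F·P·Fᵀ + Q = [555/79 476/79; 476/79 713/79]
step 1: y = z − H·x̄ = [615/79, -584/79]
step 1: S = H·P̄·Hᵀ + R = [2299/79 -1189/79; -1189/79 950/79]
step 1: K = P̄·Hᵀ·S⁻¹ = [5234/9751 1665/9751; 3567/9751 -2854/9751]
step 1: x' = x̄ + K·y = [-14393/9751, 6036/9751]
step 1: P' = (I − K·H)·P̄ = [10229/9751 -4995/9751; -4995/9751 8562/9751]
step 2: x̄ = F·x = [10678/9751, 10678/9751]
step 2: P̄ = F·P·Fᵀ + Q = [67785/9751 58034/9751; 58034/9751 87287/9751]
step 2: y = z − H·x̄ = [-40858/9751, 927/9751]
step 2: S = H·P̄·Hᵀ + R = [280891/9751 -145321/9751; -145321/9751 116540/9751]
step 2: K = P̄·Hᵀ·S⁻¹ = [638846/1191349 203355/1191349; 435963/1191349 -348676/1191349]
step 2: x' = x̄ + K·y = [-1352911/1191349, -555284/1191349]
step 2: P' = (I − K·H)·P̄ = [1248911/1191349 -610065/1191349; -610065/1191349 1046028/1191349]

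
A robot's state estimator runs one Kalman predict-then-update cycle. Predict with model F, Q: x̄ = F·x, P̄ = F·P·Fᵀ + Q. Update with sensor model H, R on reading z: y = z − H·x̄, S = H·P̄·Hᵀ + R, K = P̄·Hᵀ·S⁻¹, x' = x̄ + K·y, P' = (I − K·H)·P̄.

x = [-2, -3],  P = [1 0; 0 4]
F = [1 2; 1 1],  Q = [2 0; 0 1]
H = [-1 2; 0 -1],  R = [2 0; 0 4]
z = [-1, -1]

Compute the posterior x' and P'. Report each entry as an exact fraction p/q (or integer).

x̄ = F·x = [-8, -5]
P̄ = F·P·Fᵀ + Q = [19 9; 9 6]
y = z − H·x̄ = [1, -6]
S = H·P̄·Hᵀ + R = [9 -3; -3 10]
K = P̄·Hᵀ·S⁻¹ = [-37/81 -28/27; 4/27 -5/9]
x' = x̄ + K·y = [-181/81, -41/27]
P' = (I − K·H)·P̄ = [746/81 112/27; 112/27 20/9]

x' = [-181/81, -41/27]
P' = [746/81 112/27; 112/27 20/9]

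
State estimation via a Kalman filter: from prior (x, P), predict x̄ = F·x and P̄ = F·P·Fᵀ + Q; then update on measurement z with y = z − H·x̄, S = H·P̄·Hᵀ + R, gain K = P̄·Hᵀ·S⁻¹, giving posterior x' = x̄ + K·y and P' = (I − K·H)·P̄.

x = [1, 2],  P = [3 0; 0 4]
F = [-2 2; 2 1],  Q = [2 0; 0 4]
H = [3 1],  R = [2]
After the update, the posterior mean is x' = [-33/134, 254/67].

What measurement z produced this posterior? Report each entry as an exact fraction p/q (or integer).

x̄ = F·x = [2, 4]
P̄ = F·P·Fᵀ + Q = [30 -4; -4 20]
S = H·P̄·Hᵀ + R = [268]
K = P̄·Hᵀ·S⁻¹ = [43/134; 2/67]
x' − x̄ = [-301/134, -14/67] = K·y
y = (KᵀK)⁻¹·Kᵀ·(x' − x̄) = [-7]
z = y + H·x̄ = [-7] + [10] = [3]

z = [3]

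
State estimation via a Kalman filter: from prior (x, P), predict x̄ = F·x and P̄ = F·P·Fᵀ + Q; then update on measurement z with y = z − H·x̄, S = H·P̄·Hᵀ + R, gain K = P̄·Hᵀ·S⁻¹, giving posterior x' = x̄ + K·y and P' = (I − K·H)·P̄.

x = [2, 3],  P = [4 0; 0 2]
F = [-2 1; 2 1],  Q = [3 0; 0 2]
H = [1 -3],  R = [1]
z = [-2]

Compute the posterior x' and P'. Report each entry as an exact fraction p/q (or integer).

x' = [487/143, 261/143]
P' = [2037/286 329/143; 329/143 122/143]

x̄ = F·x = [-1, 7]
P̄ = F·P·Fᵀ + Q = [21 -14; -14 20]
y = z − H·x̄ = [20]
S = H·P̄·Hᵀ + R = [286]
K = P̄·Hᵀ·S⁻¹ = [63/286; -37/143]
x' = x̄ + K·y = [487/143, 261/143]
P' = (I − K·H)·P̄ = [2037/286 329/143; 329/143 122/143]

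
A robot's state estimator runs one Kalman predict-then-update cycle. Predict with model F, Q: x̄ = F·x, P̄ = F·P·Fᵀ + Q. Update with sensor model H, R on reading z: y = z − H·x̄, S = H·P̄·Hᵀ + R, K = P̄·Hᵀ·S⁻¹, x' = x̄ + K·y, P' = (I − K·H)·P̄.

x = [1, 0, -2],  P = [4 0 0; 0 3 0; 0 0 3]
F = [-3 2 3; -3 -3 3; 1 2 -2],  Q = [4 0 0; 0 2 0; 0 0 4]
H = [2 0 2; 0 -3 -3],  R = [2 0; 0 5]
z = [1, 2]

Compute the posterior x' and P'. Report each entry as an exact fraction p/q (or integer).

x̄ = F·x = [-9, -9, 5]
P̄ = F·P·Fᵀ + Q = [79 45 -18; 45 92 -48; -18 -48 32]
y = z − H·x̄ = [9, -10]
S = H·P̄·Hᵀ + R = [302 -66; -66 257]
K = P̄·Hᵀ·S⁻¹ = [13004/36629 -8205/36629; -5127/36629 -20130/36629; 5182/36629 8172/36629]
x' = x̄ + K·y = [-130575/36629, -174504/36629, 148063/36629]
P' = (I − K·H)·P̄ = [642598/36629 643269/36629 -629594/36629; 643269/36629 681946/36629 -648396/36629; -629594/36629 -648396/36629 634776/36629]

x' = [-130575/36629, -174504/36629, 148063/36629]
P' = [642598/36629 643269/36629 -629594/36629; 643269/36629 681946/36629 -648396/36629; -629594/36629 -648396/36629 634776/36629]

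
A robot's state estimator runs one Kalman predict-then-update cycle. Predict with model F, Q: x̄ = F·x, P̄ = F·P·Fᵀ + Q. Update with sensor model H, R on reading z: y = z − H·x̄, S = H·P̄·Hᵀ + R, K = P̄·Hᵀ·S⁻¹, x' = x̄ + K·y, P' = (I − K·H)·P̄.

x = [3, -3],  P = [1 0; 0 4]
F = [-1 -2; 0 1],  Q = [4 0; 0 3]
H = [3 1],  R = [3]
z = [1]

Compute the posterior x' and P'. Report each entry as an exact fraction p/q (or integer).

x' = [178/151, -368/151]
P' = [146/151 -273/151; -273/151 768/151]

x̄ = F·x = [3, -3]
P̄ = F·P·Fᵀ + Q = [21 -8; -8 7]
y = z − H·x̄ = [-5]
S = H·P̄·Hᵀ + R = [151]
K = P̄·Hᵀ·S⁻¹ = [55/151; -17/151]
x' = x̄ + K·y = [178/151, -368/151]
P' = (I − K·H)·P̄ = [146/151 -273/151; -273/151 768/151]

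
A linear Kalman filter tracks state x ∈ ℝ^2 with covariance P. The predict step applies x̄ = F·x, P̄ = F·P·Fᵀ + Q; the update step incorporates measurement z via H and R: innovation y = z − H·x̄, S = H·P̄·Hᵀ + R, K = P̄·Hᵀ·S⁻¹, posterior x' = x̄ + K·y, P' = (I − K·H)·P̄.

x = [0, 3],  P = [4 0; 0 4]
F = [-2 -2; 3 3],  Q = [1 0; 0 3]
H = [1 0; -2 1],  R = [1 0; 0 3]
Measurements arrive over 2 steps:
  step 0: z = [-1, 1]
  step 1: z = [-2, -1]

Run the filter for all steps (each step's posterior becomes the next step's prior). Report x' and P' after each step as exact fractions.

step 0: x' = [-67/112, 33/112], P' = [45/112 33/112; 33/112 237/112]
step 1: x' = [-4753/7582, -8487/7582], P' = [3039/7582 1128/3791; 1128/3791 7989/3791]

step 0: x̄ = F·x = [-6, 9]
step 0: P̄ = F·P·Fᵀ + Q = [33 -48; -48 75]
step 0: y = z − H·x̄ = [5, -20]
step 0: S = H·P̄·Hᵀ + R = [34 -114; -114 402]
step 0: K = P̄·Hᵀ·S⁻¹ = [45/112 -19/112; 33/112 57/112]
step 0: x' = x̄ + K·y = [-67/112, 33/112]
step 0: P' = (I − K·H)·P̄ = [45/112 33/112; 33/112 237/112]
step 1: x̄ = F·x = [17/28, -51/56]
step 1: P̄ = F·P·Fᵀ + Q = [94/7 -261/14; -261/14 867/28]
step 1: y = z − H·x̄ = [-73/28, 9/8]
step 1: S = H·P̄·Hᵀ + R = [101/7 -91/2; -91/2 649/4]
step 1: K = P̄·Hᵀ·S⁻¹ = [3039/7582 -637/3791; 1128/3791 1911/3791]
step 1: x' = x̄ + K·y = [-4753/7582, -8487/7582]
step 1: P' = (I − K·H)·P̄ = [3039/7582 1128/3791; 1128/3791 7989/3791]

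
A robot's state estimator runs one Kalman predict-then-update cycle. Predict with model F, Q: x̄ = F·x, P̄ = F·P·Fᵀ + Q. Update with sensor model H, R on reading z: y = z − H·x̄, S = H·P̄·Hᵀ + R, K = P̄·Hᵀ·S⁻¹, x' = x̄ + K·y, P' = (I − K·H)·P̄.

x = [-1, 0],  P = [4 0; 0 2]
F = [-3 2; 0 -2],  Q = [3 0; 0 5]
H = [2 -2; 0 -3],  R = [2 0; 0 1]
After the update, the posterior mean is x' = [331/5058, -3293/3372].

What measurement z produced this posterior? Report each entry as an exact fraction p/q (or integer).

x̄ = F·x = [3, 0]
P̄ = F·P·Fᵀ + Q = [47 -8; -8 13]
S = H·P̄·Hᵀ + R = [306 126; 126 118]
K = P̄·Hᵀ·S⁻¹ = [2489/5058 -181/562; -7/3372 -369/1124]
x' − x̄ = [-14843/5058, -3293/3372] = K·y
y = (KᵀK)⁻¹·Kᵀ·(x' − x̄) = [-4, 3]
z = y + H·x̄ = [-4, 3] + [6, 0] = [2, 3]

z = [2, 3]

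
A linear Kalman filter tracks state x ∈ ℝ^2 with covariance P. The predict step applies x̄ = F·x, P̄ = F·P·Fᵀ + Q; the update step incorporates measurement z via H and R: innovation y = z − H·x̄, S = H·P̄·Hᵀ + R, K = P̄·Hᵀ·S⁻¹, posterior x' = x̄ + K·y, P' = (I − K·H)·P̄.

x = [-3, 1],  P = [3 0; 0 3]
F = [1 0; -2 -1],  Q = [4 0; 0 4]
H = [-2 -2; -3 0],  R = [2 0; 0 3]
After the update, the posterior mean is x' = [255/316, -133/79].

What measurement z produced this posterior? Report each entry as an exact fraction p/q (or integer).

x̄ = F·x = [-3, 5]
P̄ = F·P·Fᵀ + Q = [7 -6; -6 19]
S = H·P̄·Hᵀ + R = [58 6; 6 66]
K = P̄·Hᵀ·S⁻¹ = [-1/632 -201/632; -38/79 25/79]
x' − x̄ = [1203/316, -528/79] = K·y
y = (KᵀK)⁻¹·Kᵀ·(x' − x̄) = [6, -12]
z = y + H·x̄ = [6, -12] + [-4, 9] = [2, -3]

z = [2, -3]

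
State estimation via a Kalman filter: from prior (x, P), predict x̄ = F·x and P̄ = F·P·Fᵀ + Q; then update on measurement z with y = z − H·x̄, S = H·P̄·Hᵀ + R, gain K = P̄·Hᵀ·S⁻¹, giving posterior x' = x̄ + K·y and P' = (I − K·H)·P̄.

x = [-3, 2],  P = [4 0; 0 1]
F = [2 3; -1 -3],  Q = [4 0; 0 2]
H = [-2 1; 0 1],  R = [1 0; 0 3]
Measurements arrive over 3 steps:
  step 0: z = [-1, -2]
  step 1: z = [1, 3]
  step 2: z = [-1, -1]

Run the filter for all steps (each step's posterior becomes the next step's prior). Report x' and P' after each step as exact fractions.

step 0: x̄ = F·x = [0, -3]
step 0: P̄ = F·P·Fᵀ + Q = [29 -17; -17 15]
step 0: y = z − H·x̄ = [2, 1]
step 0: S = H·P̄·Hᵀ + R = [200 49; 49 18]
step 0: K = P̄·Hᵀ·S⁻¹ = [-47/109 25/109; 147/1199 599/1199]
step 0: x' = x̄ + K·y = [-69/109, -2704/1199]
step 0: P' = (I − K·H)·P̄ = [61/109 75/109; 75/109 1797/1199]
step 1: x̄ = F·x = [-9630/1199, 8871/1199]
step 1: P̄ = F·P·Fᵀ + Q = [33553/1199 -24940/1199; -24940/1199 24192/1199]
step 1: y = z − H·x̄ = [-26932/1199, -5274/1199]
step 1: S = H·P̄·Hᵀ + R = [259363/1199 74072/1199; 74072/1199 27789/1199]
step 1: K = P̄·Hᵀ·S⁻¹ = [-592586/1435177 291508/1435177; 222216/1435177 657088/1435177]
step 1: x' = x̄ + K·y = [501550/1435177, 2736657/1435177]
step 1: P' = (I − K·H)·P̄ = [733555/1435177 874524/1435177; 874524/1435177 1971264/1435177]
step 2: x̄ = F·x = [9213071/1435177, -8711521/1435177]
step 2: P̄ = F·P·Fᵀ + Q = [36910592/1435177 -27079202/1435177; -27079202/1435177 26592429/1435177]
step 2: y = z − H·x̄ = [25702486/1435177, 7276344/1435177]
step 2: S = H·P̄·Hᵀ + R = [283986782/1435177 80750833/1435177; 80750833/1435177 30897960/1435177]
step 2: K = P̄·Hᵀ·S⁻¹ = [-648664222/1570478903 318883862/1570478903; 242252499/1570478903 718518557/1570478903]
step 2: x' = x̄ + K·y = [11642091/224354129, -221633219/224354129]
step 2: P' = (I − K·H)·P̄ = [802657904/1570478903 956651586/1570478903; 956651586/1570478903 2155555671/1570478903]

step 0: x' = [-69/109, -2704/1199], P' = [61/109 75/109; 75/109 1797/1199]
step 1: x' = [501550/1435177, 2736657/1435177], P' = [733555/1435177 874524/1435177; 874524/1435177 1971264/1435177]
step 2: x' = [11642091/224354129, -221633219/224354129], P' = [802657904/1570478903 956651586/1570478903; 956651586/1570478903 2155555671/1570478903]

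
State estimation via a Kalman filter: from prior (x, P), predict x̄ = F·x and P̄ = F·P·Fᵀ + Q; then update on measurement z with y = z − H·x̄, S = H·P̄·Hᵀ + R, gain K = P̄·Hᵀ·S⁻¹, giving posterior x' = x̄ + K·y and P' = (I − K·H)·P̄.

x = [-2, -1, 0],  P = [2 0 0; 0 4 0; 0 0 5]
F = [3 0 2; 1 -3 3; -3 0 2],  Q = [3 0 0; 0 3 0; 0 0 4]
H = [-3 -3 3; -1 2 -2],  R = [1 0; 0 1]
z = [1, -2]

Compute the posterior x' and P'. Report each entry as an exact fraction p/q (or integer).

x' = [10308/24853, 148185/24853, 167078/24853]
P' = [27653/173971 846/173971 2240/24853; 846/173971 5997178/173971 855620/24853; 2240/24853 855620/24853 857546/24853]

x̄ = F·x = [-6, 1, 6]
P̄ = F·P·Fᵀ + Q = [41 36 2; 36 86 24; 2 24 42]
y = z − H·x̄ = [-32, 2]
S = H·P̄·Hᵀ + R = [1702 -459; -459 226]
K = P̄·Hᵀ·S⁻¹ = [-38457/173971 -57321/173971; -26052/173971 14830/173971; -942/24853 -6092/24853]
x' = x̄ + K·y = [10308/24853, 148185/24853, 167078/24853]
P' = (I − K·H)·P̄ = [27653/173971 846/173971 2240/24853; 846/173971 5997178/173971 855620/24853; 2240/24853 855620/24853 857546/24853]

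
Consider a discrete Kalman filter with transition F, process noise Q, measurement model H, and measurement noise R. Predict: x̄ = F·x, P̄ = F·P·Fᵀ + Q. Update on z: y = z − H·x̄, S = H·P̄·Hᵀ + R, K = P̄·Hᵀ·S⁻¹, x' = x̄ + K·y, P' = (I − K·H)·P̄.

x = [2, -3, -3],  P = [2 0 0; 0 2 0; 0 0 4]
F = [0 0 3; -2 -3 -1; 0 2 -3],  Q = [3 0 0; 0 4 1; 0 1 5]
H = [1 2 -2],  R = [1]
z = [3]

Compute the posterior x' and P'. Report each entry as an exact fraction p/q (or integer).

x' = [-1983/230, 947/115, 279/115]
P' = [10371/460 -5109/230 -1269/115; -5109/230 3181/115 1897/115; -1269/115 1897/115 1279/115]

x̄ = F·x = [-9, 8, 3]
P̄ = F·P·Fᵀ + Q = [39 -12 -36; -12 34 1; -36 1 49]
y = z − H·x̄ = [2]
S = H·P̄·Hᵀ + R = [460]
K = P̄·Hᵀ·S⁻¹ = [87/460; 27/230; -33/115]
x' = x̄ + K·y = [-1983/230, 947/115, 279/115]
P' = (I − K·H)·P̄ = [10371/460 -5109/230 -1269/115; -5109/230 3181/115 1897/115; -1269/115 1897/115 1279/115]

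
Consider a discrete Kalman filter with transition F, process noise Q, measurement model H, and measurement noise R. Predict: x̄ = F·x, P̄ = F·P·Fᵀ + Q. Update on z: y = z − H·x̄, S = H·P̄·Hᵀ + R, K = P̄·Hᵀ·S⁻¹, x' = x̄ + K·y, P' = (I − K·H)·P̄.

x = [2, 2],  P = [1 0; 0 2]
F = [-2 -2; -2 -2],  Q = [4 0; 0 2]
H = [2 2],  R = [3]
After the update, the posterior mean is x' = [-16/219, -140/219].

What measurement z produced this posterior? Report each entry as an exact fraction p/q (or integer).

z = [-1]

x̄ = F·x = [-8, -8]
P̄ = F·P·Fᵀ + Q = [16 12; 12 14]
S = H·P̄·Hᵀ + R = [219]
K = P̄·Hᵀ·S⁻¹ = [56/219; 52/219]
x' − x̄ = [1736/219, 1612/219] = K·y
y = (KᵀK)⁻¹·Kᵀ·(x' − x̄) = [31]
z = y + H·x̄ = [31] + [-32] = [-1]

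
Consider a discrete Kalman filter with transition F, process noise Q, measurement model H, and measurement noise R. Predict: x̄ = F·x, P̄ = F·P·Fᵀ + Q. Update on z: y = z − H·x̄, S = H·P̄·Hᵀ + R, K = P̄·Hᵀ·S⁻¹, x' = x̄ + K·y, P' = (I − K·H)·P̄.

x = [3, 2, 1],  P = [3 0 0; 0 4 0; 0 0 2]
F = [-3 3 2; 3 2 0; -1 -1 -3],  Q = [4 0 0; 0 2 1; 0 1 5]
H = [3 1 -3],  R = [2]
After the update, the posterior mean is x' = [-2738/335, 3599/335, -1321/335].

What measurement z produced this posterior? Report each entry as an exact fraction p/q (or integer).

z = [-2]

x̄ = F·x = [-1, 13, -8]
P̄ = F·P·Fᵀ + Q = [75 -3 -15; -3 45 -16; -15 -16 30]
S = H·P̄·Hᵀ + R = [1340]
K = P̄·Hᵀ·S⁻¹ = [267/1340; 21/335; -151/1340]
x' − x̄ = [-2403/335, -756/335, 1359/335] = K·y
y = (KᵀK)⁻¹·Kᵀ·(x' − x̄) = [-36]
z = y + H·x̄ = [-36] + [34] = [-2]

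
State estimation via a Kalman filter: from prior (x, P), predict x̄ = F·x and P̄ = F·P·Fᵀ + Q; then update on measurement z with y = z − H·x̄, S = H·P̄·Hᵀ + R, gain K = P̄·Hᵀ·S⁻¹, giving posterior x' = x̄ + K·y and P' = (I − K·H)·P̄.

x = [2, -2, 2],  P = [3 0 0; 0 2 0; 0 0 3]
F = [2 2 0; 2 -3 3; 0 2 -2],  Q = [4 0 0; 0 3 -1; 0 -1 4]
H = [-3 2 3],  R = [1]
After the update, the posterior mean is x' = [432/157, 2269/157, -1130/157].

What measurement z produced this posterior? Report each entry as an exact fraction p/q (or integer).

x̄ = F·x = [0, 16, -8]
P̄ = F·P·Fᵀ + Q = [24 0 8; 0 60 -31; 8 -31 24]
S = H·P̄·Hᵀ + R = [157]
K = P̄·Hᵀ·S⁻¹ = [-48/157; 27/157; -14/157]
x' − x̄ = [432/157, -243/157, 126/157] = K·y
y = (KᵀK)⁻¹·Kᵀ·(x' − x̄) = [-9]
z = y + H·x̄ = [-9] + [8] = [-1]

z = [-1]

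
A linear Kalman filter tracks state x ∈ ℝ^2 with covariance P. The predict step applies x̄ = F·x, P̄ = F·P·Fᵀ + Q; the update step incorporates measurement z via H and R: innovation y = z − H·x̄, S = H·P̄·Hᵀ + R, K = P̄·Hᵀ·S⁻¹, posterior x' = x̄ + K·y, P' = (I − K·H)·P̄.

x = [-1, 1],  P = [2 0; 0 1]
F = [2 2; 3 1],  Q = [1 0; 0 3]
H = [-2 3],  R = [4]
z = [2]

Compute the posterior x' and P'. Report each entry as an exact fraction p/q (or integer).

x' = [64/43, 66/43]
P' = [431/43 298/43; 298/43 224/43]

x̄ = F·x = [0, -2]
P̄ = F·P·Fᵀ + Q = [13 14; 14 22]
y = z − H·x̄ = [8]
S = H·P̄·Hᵀ + R = [86]
K = P̄·Hᵀ·S⁻¹ = [8/43; 19/43]
x' = x̄ + K·y = [64/43, 66/43]
P' = (I − K·H)·P̄ = [431/43 298/43; 298/43 224/43]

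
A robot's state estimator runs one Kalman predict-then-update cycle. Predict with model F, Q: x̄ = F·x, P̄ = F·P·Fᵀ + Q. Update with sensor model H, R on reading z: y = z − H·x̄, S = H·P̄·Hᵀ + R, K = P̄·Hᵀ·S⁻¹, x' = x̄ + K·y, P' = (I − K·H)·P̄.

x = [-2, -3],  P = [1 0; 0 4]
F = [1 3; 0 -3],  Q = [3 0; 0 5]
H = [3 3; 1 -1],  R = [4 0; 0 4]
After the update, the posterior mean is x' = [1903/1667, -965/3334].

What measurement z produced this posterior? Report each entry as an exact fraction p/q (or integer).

z = [3, 2]

x̄ = F·x = [-11, 9]
P̄ = F·P·Fᵀ + Q = [40 -36; -36 41]
S = H·P̄·Hᵀ + R = [85 -3; -3 157]
K = P̄·Hᵀ·S⁻¹ = [264/1667 812/1667; 531/3334 -1625/3334]
x' − x̄ = [20240/1667, -30971/3334] = K·y
y = (KᵀK)⁻¹·Kᵀ·(x' − x̄) = [9, 22]
z = y + H·x̄ = [9, 22] + [-6, -20] = [3, 2]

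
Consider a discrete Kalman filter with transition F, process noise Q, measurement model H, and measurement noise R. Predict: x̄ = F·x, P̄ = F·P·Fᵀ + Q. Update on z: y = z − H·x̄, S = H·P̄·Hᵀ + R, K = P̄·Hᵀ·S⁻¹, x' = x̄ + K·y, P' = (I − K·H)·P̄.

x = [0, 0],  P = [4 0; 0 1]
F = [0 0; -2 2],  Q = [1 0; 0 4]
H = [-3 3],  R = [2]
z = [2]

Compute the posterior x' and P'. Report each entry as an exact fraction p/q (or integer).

x' = [-6/227, 144/227]
P' = [218/227 216/227; 216/227 264/227]

x̄ = F·x = [0, 0]
P̄ = F·P·Fᵀ + Q = [1 0; 0 24]
y = z − H·x̄ = [2]
S = H·P̄·Hᵀ + R = [227]
K = P̄·Hᵀ·S⁻¹ = [-3/227; 72/227]
x' = x̄ + K·y = [-6/227, 144/227]
P' = (I − K·H)·P̄ = [218/227 216/227; 216/227 264/227]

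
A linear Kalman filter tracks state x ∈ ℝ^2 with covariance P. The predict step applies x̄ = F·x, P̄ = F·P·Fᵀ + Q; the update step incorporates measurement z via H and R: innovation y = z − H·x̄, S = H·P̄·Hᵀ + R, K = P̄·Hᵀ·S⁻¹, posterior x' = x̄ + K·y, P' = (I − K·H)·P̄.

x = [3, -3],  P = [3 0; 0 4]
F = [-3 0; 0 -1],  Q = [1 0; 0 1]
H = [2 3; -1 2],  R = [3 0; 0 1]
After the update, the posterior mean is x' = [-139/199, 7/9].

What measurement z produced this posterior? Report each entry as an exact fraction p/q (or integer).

z = [1, 2]

x̄ = F·x = [-9, 3]
P̄ = F·P·Fᵀ + Q = [28 0; 0 5]
S = H·P̄·Hᵀ + R = [160 -26; -26 49]
K = P̄·Hᵀ·S⁻¹ = [56/199 -84/199; 5/36 5/18]
x' − x̄ = [1652/199, -20/9] = K·y
y = (KᵀK)⁻¹·Kᵀ·(x' − x̄) = [10, -13]
z = y + H·x̄ = [10, -13] + [-9, 15] = [1, 2]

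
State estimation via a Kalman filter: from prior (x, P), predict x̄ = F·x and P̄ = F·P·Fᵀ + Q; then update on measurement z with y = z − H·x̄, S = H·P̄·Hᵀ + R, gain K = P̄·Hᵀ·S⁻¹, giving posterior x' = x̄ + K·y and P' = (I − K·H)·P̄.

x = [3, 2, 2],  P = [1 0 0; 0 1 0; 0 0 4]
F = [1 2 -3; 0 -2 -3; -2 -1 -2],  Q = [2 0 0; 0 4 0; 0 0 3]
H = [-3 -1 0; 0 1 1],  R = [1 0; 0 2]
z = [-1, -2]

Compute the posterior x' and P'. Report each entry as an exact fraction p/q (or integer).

x' = [2353/6263, 90/6263, -17952/6263]
P' = [5861/12526 -6819/6263 4850/6263; -6819/6263 20772/6263 -14752/6263; 4850/6263 -14752/6263 20634/6263]

x̄ = F·x = [1, -10, -12]
P̄ = F·P·Fᵀ + Q = [43 32 20; 32 44 26; 20 26 24]
y = z − H·x̄ = [-8, 20]
S = H·P̄·Hᵀ + R = [624 -226; -226 122]
K = P̄·Hᵀ·S⁻¹ = [-3945/12526 -1969/12526; -315/6263 3010/6263; 202/6263 2941/6263]
x' = x̄ + K·y = [2353/6263, 90/6263, -17952/6263]
P' = (I − K·H)·P̄ = [5861/12526 -6819/6263 4850/6263; -6819/6263 20772/6263 -14752/6263; 4850/6263 -14752/6263 20634/6263]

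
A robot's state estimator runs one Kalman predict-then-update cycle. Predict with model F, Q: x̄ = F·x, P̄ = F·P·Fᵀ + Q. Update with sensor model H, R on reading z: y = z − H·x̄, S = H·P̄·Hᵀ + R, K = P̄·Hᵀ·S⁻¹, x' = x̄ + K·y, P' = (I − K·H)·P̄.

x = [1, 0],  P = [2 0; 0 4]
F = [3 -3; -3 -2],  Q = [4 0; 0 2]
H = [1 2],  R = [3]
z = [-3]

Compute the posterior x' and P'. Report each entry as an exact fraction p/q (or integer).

x' = [3, -3]
P' = [8382/229 -4086/229; -4086/229 2160/229]

x̄ = F·x = [3, -3]
P̄ = F·P·Fᵀ + Q = [58 6; 6 36]
y = z − H·x̄ = [0]
S = H·P̄·Hᵀ + R = [229]
K = P̄·Hᵀ·S⁻¹ = [70/229; 78/229]
x' = x̄ + K·y = [3, -3]
P' = (I − K·H)·P̄ = [8382/229 -4086/229; -4086/229 2160/229]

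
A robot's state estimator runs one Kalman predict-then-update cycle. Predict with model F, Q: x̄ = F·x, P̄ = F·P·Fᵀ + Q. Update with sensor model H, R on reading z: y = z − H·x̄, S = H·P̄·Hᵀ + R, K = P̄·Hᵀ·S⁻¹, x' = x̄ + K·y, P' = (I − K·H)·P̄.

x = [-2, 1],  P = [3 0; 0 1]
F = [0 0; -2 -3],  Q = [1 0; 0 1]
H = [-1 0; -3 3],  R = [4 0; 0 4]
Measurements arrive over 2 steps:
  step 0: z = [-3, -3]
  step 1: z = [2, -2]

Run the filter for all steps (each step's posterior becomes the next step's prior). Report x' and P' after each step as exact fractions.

step 0: x̄ = F·x = [0, 1]
step 0: P̄ = F·P·Fᵀ + Q = [1 0; 0 22]
step 0: y = z − H·x̄ = [-3, -6]
step 0: S = H·P̄·Hᵀ + R = [5 3; 3 211]
step 0: K = P̄·Hᵀ·S⁻¹ = [-101/523 -6/523; -99/523 165/523]
step 0: x' = x̄ + K·y = [339/523, -170/523]
step 0: P' = (I − K·H)·P̄ = [404/523 396/523; 396/523 616/523]
step 1: x̄ = F·x = [0, -168/523]
step 1: P̄ = F·P·Fᵀ + Q = [1 0; 0 12435/523]
step 1: y = z − H·x̄ = [2, -542/523]
step 1: S = H·P̄·Hᵀ + R = [5 3; 3 118714/523]
step 1: K = P̄·Hᵀ·S⁻¹ = [-114007/588863 -6276/588863; -111915/588863 186525/588863]
step 1: x' = x̄ + K·y = [-13030/34639, -35664/34639]
step 1: P' = (I − K·H)·P̄ = [456028/588863 447660/588863; 447660/588863 696360/588863]

step 0: x' = [339/523, -170/523], P' = [404/523 396/523; 396/523 616/523]
step 1: x' = [-13030/34639, -35664/34639], P' = [456028/588863 447660/588863; 447660/588863 696360/588863]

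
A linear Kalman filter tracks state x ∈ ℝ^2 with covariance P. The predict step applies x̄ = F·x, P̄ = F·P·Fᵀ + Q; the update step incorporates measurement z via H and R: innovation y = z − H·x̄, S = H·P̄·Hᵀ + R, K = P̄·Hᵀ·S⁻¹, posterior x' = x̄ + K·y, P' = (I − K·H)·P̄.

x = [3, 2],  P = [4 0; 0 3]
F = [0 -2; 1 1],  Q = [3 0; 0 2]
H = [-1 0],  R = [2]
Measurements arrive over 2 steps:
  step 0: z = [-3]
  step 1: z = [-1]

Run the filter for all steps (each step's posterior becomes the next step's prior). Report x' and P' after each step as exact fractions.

step 0: x' = [37/17, 43/17], P' = [30/17 -12/17; -12/17 117/17]
step 1: x' = [347/553, 190/79], P' = [1038/553 -60/79; -60/79 359/79]

step 0: x̄ = F·x = [-4, 5]
step 0: P̄ = F·P·Fᵀ + Q = [15 -6; -6 9]
step 0: y = z − H·x̄ = [-7]
step 0: S = H·P̄·Hᵀ + R = [17]
step 0: K = P̄·Hᵀ·S⁻¹ = [-15/17; 6/17]
step 0: x' = x̄ + K·y = [37/17, 43/17]
step 0: P' = (I − K·H)·P̄ = [30/17 -12/17; -12/17 117/17]
step 1: x̄ = F·x = [-86/17, 80/17]
step 1: P̄ = F·P·Fᵀ + Q = [519/17 -210/17; -210/17 157/17]
step 1: y = z − H·x̄ = [-103/17]
step 1: S = H·P̄·Hᵀ + R = [553/17]
step 1: K = P̄·Hᵀ·S⁻¹ = [-519/553; 30/79]
step 1: x' = x̄ + K·y = [347/553, 190/79]
step 1: P' = (I − K·H)·P̄ = [1038/553 -60/79; -60/79 359/79]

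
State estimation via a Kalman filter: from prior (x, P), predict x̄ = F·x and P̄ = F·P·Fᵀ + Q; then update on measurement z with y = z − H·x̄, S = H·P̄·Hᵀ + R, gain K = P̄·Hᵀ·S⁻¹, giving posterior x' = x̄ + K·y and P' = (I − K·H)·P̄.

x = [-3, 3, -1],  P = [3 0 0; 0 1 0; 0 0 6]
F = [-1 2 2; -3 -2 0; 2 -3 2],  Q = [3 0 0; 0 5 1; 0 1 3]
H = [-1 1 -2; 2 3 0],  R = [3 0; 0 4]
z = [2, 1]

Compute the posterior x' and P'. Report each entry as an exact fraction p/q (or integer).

x̄ = F·x = [7, 3, -17]
P̄ = F·P·Fᵀ + Q = [34 5 12; 5 36 -11; 12 -11 48]
y = z − H·x̄ = [-28, -22]
S = H·P̄·Hᵀ + R = [347 53; 53 524]
K = P̄·Hᵀ·S⁻¹ = [-32171/179019 31610/179019; 21518/179019 38137/179019; -61879/179019 3184/179019]
x' = x̄ + K·y = [486167/59673, -301487/59673, -460253/59673]
P' = (I − K·H)·P̄ = [1757953/179019 -1129822/179019 -1395631/179019; -1129822/179019 804064/179019 934666/179019; -1395631/179019 934666/179019 1257967/179019]

x' = [486167/59673, -301487/59673, -460253/59673]
P' = [1757953/179019 -1129822/179019 -1395631/179019; -1129822/179019 804064/179019 934666/179019; -1395631/179019 934666/179019 1257967/179019]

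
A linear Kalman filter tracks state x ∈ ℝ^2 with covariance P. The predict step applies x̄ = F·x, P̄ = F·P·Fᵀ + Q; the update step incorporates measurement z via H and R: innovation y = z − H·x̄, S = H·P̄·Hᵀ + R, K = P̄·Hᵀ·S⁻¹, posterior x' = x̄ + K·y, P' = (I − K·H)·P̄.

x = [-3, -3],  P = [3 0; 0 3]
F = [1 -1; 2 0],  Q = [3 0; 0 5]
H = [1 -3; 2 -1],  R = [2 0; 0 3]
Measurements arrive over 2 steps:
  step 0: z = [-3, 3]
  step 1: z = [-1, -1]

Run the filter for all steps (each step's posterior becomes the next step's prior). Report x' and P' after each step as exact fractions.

step 0: x' = [7515/3367, 5478/3367], P' = [3447/3367 1557/3367; 1557/3367 1389/3367]
step 1: x' = [-357522/3522217, 1493887/3522217], P' = [3066261/3522217 1365411/3522217; 1365411/3522217 1319895/3522217]

step 0: x̄ = F·x = [0, -6]
step 0: P̄ = F·P·Fᵀ + Q = [9 6; 6 17]
step 0: y = z − H·x̄ = [-21, -3]
step 0: S = H·P̄·Hᵀ + R = [128 27; 27 32]
step 0: K = P̄·Hᵀ·S⁻¹ = [-612/3367 1779/3367; -1305/3367 575/3367]
step 0: x' = x̄ + K·y = [7515/3367, 5478/3367]
step 0: P' = (I − K·H)·P̄ = [3447/3367 1557/3367; 1557/3367 1389/3367]
step 1: x̄ = F·x = [291/481, 15030/3367]
step 1: P̄ = F·P·Fᵀ + Q = [1689/481 540/481; 540/481 30623/3367]
step 1: y = z − H·x̄ = [39686/3367, 7589/3367]
step 1: S = H·P̄·Hᵀ + R = [271484/3367 89055/3367; 89055/3367 72896/3367]
step 1: K = P̄·Hᵀ·S⁻¹ = [-514986/3522217 1589037/3522217; -1297137/3522217 470309/3522217]
step 1: x' = x̄ + K·y = [-357522/3522217, 1493887/3522217]
step 1: P' = (I − K·H)·P̄ = [3066261/3522217 1365411/3522217; 1365411/3522217 1319895/3522217]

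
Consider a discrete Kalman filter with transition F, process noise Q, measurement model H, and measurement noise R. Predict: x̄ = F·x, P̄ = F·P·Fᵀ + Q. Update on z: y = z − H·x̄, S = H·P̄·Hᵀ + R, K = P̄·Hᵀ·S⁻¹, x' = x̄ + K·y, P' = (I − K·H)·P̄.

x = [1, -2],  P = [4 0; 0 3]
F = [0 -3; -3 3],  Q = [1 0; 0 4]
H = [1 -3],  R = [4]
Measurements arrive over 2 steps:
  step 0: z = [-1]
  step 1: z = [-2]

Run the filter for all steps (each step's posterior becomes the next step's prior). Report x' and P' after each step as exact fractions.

step 0: x' = [1076/797, 579/797], P' = [10435/797 3333/797; 3333/797 1415/797]
step 1: x' = [-145141/90436, 10467/90436], P' = [1076459/90436 371571/90436; 371571/90436 167947/90436]

step 0: x̄ = F·x = [6, -9]
step 0: P̄ = F·P·Fᵀ + Q = [28 -27; -27 67]
step 0: y = z − H·x̄ = [-34]
step 0: S = H·P̄·Hᵀ + R = [797]
step 0: K = P̄·Hᵀ·S⁻¹ = [109/797; -228/797]
step 0: x' = x̄ + K·y = [1076/797, 579/797]
step 0: P' = (I − K·H)·P̄ = [10435/797 3333/797; 3333/797 1415/797]
step 1: x̄ = F·x = [-1737/797, -1491/797]
step 1: P̄ = F·P·Fᵀ + Q = [13532/797 17262/797; 17262/797 49844/797]
step 1: y = z − H·x̄ = [-4330/797]
step 1: S = H·P̄·Hᵀ + R = [361744/797]
step 1: K = P̄·Hᵀ·S⁻¹ = [-19127/180872; -66135/180872]
step 1: x' = x̄ + K·y = [-145141/90436, 10467/90436]
step 1: P' = (I − K·H)·P̄ = [1076459/90436 371571/90436; 371571/90436 167947/90436]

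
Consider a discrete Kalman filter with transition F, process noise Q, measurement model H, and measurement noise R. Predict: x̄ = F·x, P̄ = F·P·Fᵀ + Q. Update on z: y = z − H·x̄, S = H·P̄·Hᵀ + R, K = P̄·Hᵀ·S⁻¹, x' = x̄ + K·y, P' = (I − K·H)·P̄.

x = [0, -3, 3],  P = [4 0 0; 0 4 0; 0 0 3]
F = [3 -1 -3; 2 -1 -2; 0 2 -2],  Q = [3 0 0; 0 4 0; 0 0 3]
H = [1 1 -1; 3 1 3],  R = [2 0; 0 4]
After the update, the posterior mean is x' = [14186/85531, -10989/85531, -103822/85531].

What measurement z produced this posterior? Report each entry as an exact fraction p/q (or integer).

x̄ = F·x = [-6, -3, -12]
P̄ = F·P·Fᵀ + Q = [70 46 10; 46 36 4; 10 4 31]
S = H·P̄·Hᵀ + R = [203 345; 345 1429]
K = P̄·Hᵀ·S⁻¹ = [26402/85531 10744/85531; 23646/85531 5424/85531; -34054/85531 15823/85531]
x' − x̄ = [527372/85531, 245604/85531, 922550/85531] = K·y
y = (KᵀK)⁻¹·Kᵀ·(x' − x̄) = [-2, 54]
z = y + H·x̄ = [-2, 54] + [3, -57] = [1, -3]

z = [1, -3]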